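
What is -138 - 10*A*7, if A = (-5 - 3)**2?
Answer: -4618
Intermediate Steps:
A = 64 (A = (-8)**2 = 64)
-138 - 10*A*7 = -138 - 10*64*7 = -138 - 640*7 = -138 - 1*4480 = -138 - 4480 = -4618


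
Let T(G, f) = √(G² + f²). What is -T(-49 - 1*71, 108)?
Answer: -12*√181 ≈ -161.44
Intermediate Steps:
-T(-49 - 1*71, 108) = -√((-49 - 1*71)² + 108²) = -√((-49 - 71)² + 11664) = -√((-120)² + 11664) = -√(14400 + 11664) = -√26064 = -12*√181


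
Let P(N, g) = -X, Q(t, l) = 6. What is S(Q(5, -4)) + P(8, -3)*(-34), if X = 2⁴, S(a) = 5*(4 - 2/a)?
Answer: 1687/3 ≈ 562.33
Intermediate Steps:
S(a) = 20 - 10/a
X = 16
P(N, g) = -16 (P(N, g) = -1*16 = -16)
S(Q(5, -4)) + P(8, -3)*(-34) = (20 - 10/6) - 16*(-34) = (20 - 10*⅙) + 544 = (20 - 5/3) + 544 = 55/3 + 544 = 1687/3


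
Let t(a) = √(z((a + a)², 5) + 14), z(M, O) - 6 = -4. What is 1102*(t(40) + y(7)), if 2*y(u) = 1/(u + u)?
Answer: 62263/14 ≈ 4447.4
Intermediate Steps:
z(M, O) = 2 (z(M, O) = 6 - 4 = 2)
y(u) = 1/(4*u) (y(u) = 1/(2*(u + u)) = 1/(2*((2*u))) = (1/(2*u))/2 = 1/(4*u))
t(a) = 4 (t(a) = √(2 + 14) = √16 = 4)
1102*(t(40) + y(7)) = 1102*(4 + (¼)/7) = 1102*(4 + (¼)*(⅐)) = 1102*(4 + 1/28) = 1102*(113/28) = 62263/14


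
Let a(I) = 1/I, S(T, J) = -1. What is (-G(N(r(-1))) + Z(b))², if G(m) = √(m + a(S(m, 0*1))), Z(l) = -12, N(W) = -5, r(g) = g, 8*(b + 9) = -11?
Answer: (12 + I*√6)² ≈ 138.0 + 58.788*I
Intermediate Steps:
b = -83/8 (b = -9 + (⅛)*(-11) = -9 - 11/8 = -83/8 ≈ -10.375)
G(m) = √(-1 + m) (G(m) = √(m + 1/(-1)) = √(m - 1) = √(-1 + m))
(-G(N(r(-1))) + Z(b))² = (-√(-1 - 5) - 12)² = (-√(-6) - 12)² = (-I*√6 - 12)² = (-12 - I*√6)²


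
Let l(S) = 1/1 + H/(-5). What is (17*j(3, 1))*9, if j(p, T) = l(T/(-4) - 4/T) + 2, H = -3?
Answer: 2754/5 ≈ 550.80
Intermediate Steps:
l(S) = 8/5 (l(S) = 1/1 - 3/(-5) = 1*1 - 3*(-⅕) = 1 + ⅗ = 8/5)
j(p, T) = 18/5 (j(p, T) = 8/5 + 2 = 18/5)
(17*j(3, 1))*9 = (17*(18/5))*9 = (306/5)*9 = 2754/5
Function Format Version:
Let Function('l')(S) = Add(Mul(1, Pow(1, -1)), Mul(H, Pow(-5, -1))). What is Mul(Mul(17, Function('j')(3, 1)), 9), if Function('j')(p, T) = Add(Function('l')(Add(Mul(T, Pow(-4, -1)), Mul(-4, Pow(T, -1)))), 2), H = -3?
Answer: Rational(2754, 5) ≈ 550.80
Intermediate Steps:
Function('l')(S) = Rational(8, 5) (Function('l')(S) = Add(Mul(1, Pow(1, -1)), Mul(-3, Pow(-5, -1))) = Add(Mul(1, 1), Mul(-3, Rational(-1, 5))) = Add(1, Rational(3, 5)) = Rational(8, 5))
Function('j')(p, T) = Rational(18, 5) (Function('j')(p, T) = Add(Rational(8, 5), 2) = Rational(18, 5))
Mul(Mul(17, Function('j')(3, 1)), 9) = Mul(Mul(17, Rational(18, 5)), 9) = Mul(Rational(306, 5), 9) = Rational(2754, 5)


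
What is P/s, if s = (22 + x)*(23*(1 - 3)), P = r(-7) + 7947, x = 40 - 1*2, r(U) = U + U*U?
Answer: -2663/920 ≈ -2.8946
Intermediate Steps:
r(U) = U + U**2
x = 38 (x = 40 - 2 = 38)
P = 7989 (P = -7*(1 - 7) + 7947 = -7*(-6) + 7947 = 42 + 7947 = 7989)
s = -2760 (s = (22 + 38)*(23*(1 - 3)) = 60*(23*(-2)) = 60*(-46) = -2760)
P/s = 7989/(-2760) = 7989*(-1/2760) = -2663/920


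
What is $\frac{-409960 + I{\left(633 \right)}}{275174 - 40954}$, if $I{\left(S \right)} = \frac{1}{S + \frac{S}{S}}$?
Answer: $- \frac{259914639}{148495480} \approx -1.7503$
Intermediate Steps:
$I{\left(S \right)} = \frac{1}{1 + S}$ ($I{\left(S \right)} = \frac{1}{S + 1} = \frac{1}{1 + S}$)
$\frac{-409960 + I{\left(633 \right)}}{275174 - 40954} = \frac{-409960 + \frac{1}{1 + 633}}{275174 - 40954} = \frac{-409960 + \frac{1}{634}}{234220} = \left(-409960 + \frac{1}{634}\right) \frac{1}{234220} = \left(- \frac{259914639}{634}\right) \frac{1}{234220} = - \frac{259914639}{148495480}$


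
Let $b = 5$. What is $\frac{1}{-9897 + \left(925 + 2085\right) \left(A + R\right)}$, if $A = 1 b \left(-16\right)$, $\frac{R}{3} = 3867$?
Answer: $\frac{1}{34668313} \approx 2.8845 \cdot 10^{-8}$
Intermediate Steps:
$R = 11601$ ($R = 3 \cdot 3867 = 11601$)
$A = -80$ ($A = 1 \cdot 5 \left(-16\right) = 5 \left(-16\right) = -80$)
$\frac{1}{-9897 + \left(925 + 2085\right) \left(A + R\right)} = \frac{1}{-9897 + \left(925 + 2085\right) \left(-80 + 11601\right)} = \frac{1}{-9897 + 3010 \cdot 11521} = \frac{1}{-9897 + 34678210} = \frac{1}{34668313}$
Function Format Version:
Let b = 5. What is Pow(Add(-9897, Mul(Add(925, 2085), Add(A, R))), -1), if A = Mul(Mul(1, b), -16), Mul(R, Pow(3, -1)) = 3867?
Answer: Rational(1, 34668313) ≈ 2.8845e-8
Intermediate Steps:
R = 11601 (R = Mul(3, 3867) = 11601)
A = -80 (A = Mul(Mul(1, 5), -16) = Mul(5, -16) = -80)
Pow(Add(-9897, Mul(Add(925, 2085), Add(A, R))), -1) = Pow(Add(-9897, Mul(Add(925, 2085), Add(-80, 11601))), -1) = Pow(Add(-9897, Mul(3010, 11521)), -1) = Pow(Add(-9897, 34678210), -1) = Pow(34668313, -1) = Rational(1, 34668313)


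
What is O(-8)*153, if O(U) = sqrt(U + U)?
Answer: 612*I ≈ 612.0*I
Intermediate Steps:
O(U) = sqrt(2)*sqrt(U) (O(U) = sqrt(2*U) = sqrt(2)*sqrt(U))
O(-8)*153 = (sqrt(2)*sqrt(-8))*153 = (sqrt(2)*(2*I*sqrt(2)))*153 = (4*I)*153 = 612*I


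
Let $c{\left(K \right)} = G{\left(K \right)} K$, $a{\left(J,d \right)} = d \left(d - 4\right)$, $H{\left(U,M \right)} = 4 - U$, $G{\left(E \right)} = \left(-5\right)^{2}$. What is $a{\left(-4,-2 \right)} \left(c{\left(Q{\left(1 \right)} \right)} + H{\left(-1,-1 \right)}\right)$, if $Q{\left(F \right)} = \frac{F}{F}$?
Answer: $360$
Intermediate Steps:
$G{\left(E \right)} = 25$
$Q{\left(F \right)} = 1$
$a{\left(J,d \right)} = d \left(-4 + d\right)$
$c{\left(K \right)} = 25 K$
$a{\left(-4,-2 \right)} \left(c{\left(Q{\left(1 \right)} \right)} + H{\left(-1,-1 \right)}\right) = - 2 \left(-4 - 2\right) \left(25 \cdot 1 + \left(4 - -1\right)\right) = \left(-2\right) \left(-6\right) \left(25 + \left(4 + 1\right)\right) = 12 \left(25 + 5\right) = 12 \cdot 30 = 360$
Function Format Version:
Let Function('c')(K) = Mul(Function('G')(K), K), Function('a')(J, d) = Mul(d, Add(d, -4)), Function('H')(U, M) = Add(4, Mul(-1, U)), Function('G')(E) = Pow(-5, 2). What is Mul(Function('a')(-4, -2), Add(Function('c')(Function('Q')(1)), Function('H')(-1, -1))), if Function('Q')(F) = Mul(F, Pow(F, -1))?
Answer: 360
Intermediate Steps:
Function('G')(E) = 25
Function('Q')(F) = 1
Function('a')(J, d) = Mul(d, Add(-4, d))
Function('c')(K) = Mul(25, K)
Mul(Function('a')(-4, -2), Add(Function('c')(Function('Q')(1)), Function('H')(-1, -1))) = Mul(Mul(-2, Add(-4, -2)), Add(Mul(25, 1), Add(4, Mul(-1, -1)))) = Mul(Mul(-2, -6), Add(25, Add(4, 1))) = Mul(12, Add(25, 5)) = Mul(12, 30) = 360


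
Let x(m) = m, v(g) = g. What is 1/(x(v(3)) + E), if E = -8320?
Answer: -1/8317 ≈ -0.00012024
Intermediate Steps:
1/(x(v(3)) + E) = 1/(3 - 8320) = 1/(-8317) = -1/8317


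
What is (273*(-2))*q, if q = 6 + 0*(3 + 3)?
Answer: -3276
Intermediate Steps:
q = 6 (q = 6 + 0*6 = 6 + 0 = 6)
(273*(-2))*q = (273*(-2))*6 = -546*6 = -3276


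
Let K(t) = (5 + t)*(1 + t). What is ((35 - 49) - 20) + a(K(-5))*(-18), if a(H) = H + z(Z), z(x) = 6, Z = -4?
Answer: -142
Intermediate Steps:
K(t) = (1 + t)*(5 + t)
a(H) = 6 + H (a(H) = H + 6 = 6 + H)
((35 - 49) - 20) + a(K(-5))*(-18) = ((35 - 49) - 20) + (6 + (5 + (-5)² + 6*(-5)))*(-18) = (-14 - 20) + (6 + (5 + 25 - 30))*(-18) = -34 + (6 + 0)*(-18) = -34 + 6*(-18) = -34 - 108 = -142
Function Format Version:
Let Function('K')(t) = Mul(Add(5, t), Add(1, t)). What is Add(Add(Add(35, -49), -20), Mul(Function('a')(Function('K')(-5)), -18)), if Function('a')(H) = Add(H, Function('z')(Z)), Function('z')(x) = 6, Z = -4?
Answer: -142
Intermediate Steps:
Function('K')(t) = Mul(Add(1, t), Add(5, t))
Function('a')(H) = Add(6, H) (Function('a')(H) = Add(H, 6) = Add(6, H))
Add(Add(Add(35, -49), -20), Mul(Function('a')(Function('K')(-5)), -18)) = Add(Add(Add(35, -49), -20), Mul(Add(6, Add(5, Pow(-5, 2), Mul(6, -5))), -18)) = Add(Add(-14, -20), Mul(Add(6, Add(5, 25, -30)), -18)) = Add(-34, Mul(Add(6, 0), -18)) = Add(-34, Mul(6, -18)) = Add(-34, -108) = -142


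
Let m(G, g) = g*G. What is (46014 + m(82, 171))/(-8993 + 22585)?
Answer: 15009/3398 ≈ 4.4170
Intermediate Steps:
m(G, g) = G*g
(46014 + m(82, 171))/(-8993 + 22585) = (46014 + 82*171)/(-8993 + 22585) = (46014 + 14022)/13592 = 60036*(1/13592) = 15009/3398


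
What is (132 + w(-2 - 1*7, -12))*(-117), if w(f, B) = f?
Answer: -14391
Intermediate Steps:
(132 + w(-2 - 1*7, -12))*(-117) = (132 + (-2 - 1*7))*(-117) = (132 + (-2 - 7))*(-117) = (132 - 9)*(-117) = 123*(-117) = -14391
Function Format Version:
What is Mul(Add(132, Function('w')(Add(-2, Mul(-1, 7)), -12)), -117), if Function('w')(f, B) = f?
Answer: -14391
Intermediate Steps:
Mul(Add(132, Function('w')(Add(-2, Mul(-1, 7)), -12)), -117) = Mul(Add(132, Add(-2, Mul(-1, 7))), -117) = Mul(Add(132, Add(-2, -7)), -117) = Mul(Add(132, -9), -117) = Mul(123, -117) = -14391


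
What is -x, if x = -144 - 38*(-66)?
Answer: -2364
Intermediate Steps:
x = 2364 (x = -144 + 2508 = 2364)
-x = -1*2364 = -2364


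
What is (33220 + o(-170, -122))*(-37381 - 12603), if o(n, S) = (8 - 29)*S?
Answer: -1788527488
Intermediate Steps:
o(n, S) = -21*S
(33220 + o(-170, -122))*(-37381 - 12603) = (33220 - 21*(-122))*(-37381 - 12603) = (33220 + 2562)*(-49984) = 35782*(-49984) = -1788527488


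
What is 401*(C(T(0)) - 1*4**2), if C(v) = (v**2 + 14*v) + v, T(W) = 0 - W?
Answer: -6416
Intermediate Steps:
T(W) = -W
C(v) = v**2 + 15*v
401*(C(T(0)) - 1*4**2) = 401*((-1*0)*(15 - 1*0) - 1*4**2) = 401*(0*(15 + 0) - 1*16) = 401*(0*15 - 16) = 401*(0 - 16) = 401*(-16) = -6416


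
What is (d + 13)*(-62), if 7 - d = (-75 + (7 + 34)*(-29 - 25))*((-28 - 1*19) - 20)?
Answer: 9507266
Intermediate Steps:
d = -153356 (d = 7 - (-75 + (7 + 34)*(-29 - 25))*((-28 - 1*19) - 20) = 7 - (-75 + 41*(-54))*((-28 - 19) - 20) = 7 - (-75 - 2214)*(-47 - 20) = 7 - (-2289)*(-67) = 7 - 1*153363 = 7 - 153363 = -153356)
(d + 13)*(-62) = (-153356 + 13)*(-62) = -153343*(-62) = 9507266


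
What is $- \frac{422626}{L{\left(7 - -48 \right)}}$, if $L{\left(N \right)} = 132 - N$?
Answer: $- \frac{422626}{77} \approx -5488.6$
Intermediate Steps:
$- \frac{422626}{L{\left(7 - -48 \right)}} = - \frac{422626}{132 - \left(7 - -48\right)} = - \frac{422626}{132 - \left(7 + 48\right)} = - \frac{422626}{132 - 55} = - \frac{422626}{77}$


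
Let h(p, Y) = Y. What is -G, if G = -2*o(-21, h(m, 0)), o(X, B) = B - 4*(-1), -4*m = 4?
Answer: 8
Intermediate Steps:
m = -1 (m = -¼*4 = -1)
o(X, B) = 4 + B (o(X, B) = B + 4 = 4 + B)
G = -8 (G = -2*(4 + 0) = -2*4 = -8)
-G = -1*(-8) = 8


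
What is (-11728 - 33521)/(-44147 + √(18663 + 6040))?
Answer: 665869201/649644302 + 15083*√24703/649644302 ≈ 1.0286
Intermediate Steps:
(-11728 - 33521)/(-44147 + √(18663 + 6040)) = -45249/(-44147 + √24703)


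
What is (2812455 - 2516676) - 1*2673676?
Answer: -2377897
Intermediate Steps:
(2812455 - 2516676) - 1*2673676 = 295779 - 2673676 = -2377897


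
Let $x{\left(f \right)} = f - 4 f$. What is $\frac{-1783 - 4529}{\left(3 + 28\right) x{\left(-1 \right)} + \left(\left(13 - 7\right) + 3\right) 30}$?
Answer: $- \frac{2104}{121} \approx -17.388$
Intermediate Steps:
$x{\left(f \right)} = - 3 f$
$\frac{-1783 - 4529}{\left(3 + 28\right) x{\left(-1 \right)} + \left(\left(13 - 7\right) + 3\right) 30} = \frac{-1783 - 4529}{\left(3 + 28\right) \left(\left(-3\right) \left(-1\right)\right) + \left(\left(13 - 7\right) + 3\right) 30} = - \frac{6312}{31 \cdot 3 + \left(\left(13 - 7\right) + 3\right) 30} = - \frac{6312}{93 + \left(6 + 3\right) 30} = - \frac{6312}{93 + 9 \cdot 30} = - \frac{6312}{93 + 270} = - \frac{6312}{363} = \left(-6312\right) \frac{1}{363} = - \frac{2104}{121}$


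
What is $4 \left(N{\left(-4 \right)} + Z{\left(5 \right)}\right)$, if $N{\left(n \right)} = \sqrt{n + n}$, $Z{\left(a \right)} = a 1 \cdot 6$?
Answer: $120 + 8 i \sqrt{2} \approx 120.0 + 11.314 i$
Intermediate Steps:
$Z{\left(a \right)} = 6 a$ ($Z{\left(a \right)} = a 6 = 6 a$)
$N{\left(n \right)} = \sqrt{2} \sqrt{n}$ ($N{\left(n \right)} = \sqrt{2 n} = \sqrt{2} \sqrt{n}$)
$4 \left(N{\left(-4 \right)} + Z{\left(5 \right)}\right) = 4 \left(\sqrt{2} \sqrt{-4} + 6 \cdot 5\right) = 4 \left(\sqrt{2} \cdot 2 i + 30\right) = 4 \left(2 i \sqrt{2} + 30\right) = 4 \left(30 + 2 i \sqrt{2}\right) = 120 + 8 i \sqrt{2}$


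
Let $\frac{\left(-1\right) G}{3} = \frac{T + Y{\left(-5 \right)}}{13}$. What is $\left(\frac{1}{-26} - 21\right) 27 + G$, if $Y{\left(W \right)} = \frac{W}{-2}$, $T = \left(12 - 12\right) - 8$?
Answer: $- \frac{7368}{13} \approx -566.77$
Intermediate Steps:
$T = -8$ ($T = 0 - 8 = -8$)
$Y{\left(W \right)} = - \frac{W}{2}$ ($Y{\left(W \right)} = W \left(- \frac{1}{2}\right) = - \frac{W}{2}$)
$G = \frac{33}{26}$ ($G = - 3 \frac{-8 - - \frac{5}{2}}{13} = - 3 \frac{-8 + \frac{5}{2}}{13} = - 3 \cdot \frac{1}{13} \left(- \frac{11}{2}\right) = \left(-3\right) \left(- \frac{11}{26}\right) = \frac{33}{26} \approx 1.2692$)
$\left(\frac{1}{-26} - 21\right) 27 + G = \left(\frac{1}{-26} - 21\right) 27 + \frac{33}{26} = \left(- \frac{1}{26} - 21\right) 27 + \frac{33}{26} = \left(- \frac{547}{26}\right) 27 + \frac{33}{26} = - \frac{14769}{26} + \frac{33}{26} = - \frac{7368}{13}$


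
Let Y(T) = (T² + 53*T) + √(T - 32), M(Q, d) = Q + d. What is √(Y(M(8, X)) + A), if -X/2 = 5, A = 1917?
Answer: √(1815 + I*√34) ≈ 42.603 + 0.06844*I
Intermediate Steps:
X = -10 (X = -2*5 = -10)
Y(T) = T² + √(-32 + T) + 53*T (Y(T) = (T² + 53*T) + √(-32 + T) = T² + √(-32 + T) + 53*T)
√(Y(M(8, X)) + A) = √(((8 - 10)² + √(-32 + (8 - 10)) + 53*(8 - 10)) + 1917) = √(((-2)² + √(-32 - 2) + 53*(-2)) + 1917) = √((4 + √(-34) - 106) + 1917) = √((4 + I*√34 - 106) + 1917) = √((-102 + I*√34) + 1917) = √(1815 + I*√34)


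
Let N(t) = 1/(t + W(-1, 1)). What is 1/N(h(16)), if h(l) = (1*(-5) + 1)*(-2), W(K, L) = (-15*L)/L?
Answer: -7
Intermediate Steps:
W(K, L) = -15
h(l) = 8 (h(l) = (-5 + 1)*(-2) = -4*(-2) = 8)
N(t) = 1/(-15 + t) (N(t) = 1/(t - 15) = 1/(-15 + t))
1/N(h(16)) = 1/(1/(-15 + 8)) = 1/(1/(-7)) = 1/(-⅐) = -7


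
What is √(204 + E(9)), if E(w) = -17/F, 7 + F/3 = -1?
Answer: 17*√102/12 ≈ 14.308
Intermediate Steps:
F = -24 (F = -21 + 3*(-1) = -21 - 3 = -24)
E(w) = 17/24 (E(w) = -17/(-24) = -17*(-1/24) = 17/24)
√(204 + E(9)) = √(204 + 17/24) = √(4913/24) = 17*√102/12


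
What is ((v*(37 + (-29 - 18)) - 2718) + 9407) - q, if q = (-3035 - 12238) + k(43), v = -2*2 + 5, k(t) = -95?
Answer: 22047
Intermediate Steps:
v = 1 (v = -4 + 5 = 1)
q = -15368 (q = (-3035 - 12238) - 95 = -15273 - 95 = -15368)
((v*(37 + (-29 - 18)) - 2718) + 9407) - q = ((1*(37 + (-29 - 18)) - 2718) + 9407) - 1*(-15368) = ((1*(37 - 47) - 2718) + 9407) + 15368 = ((1*(-10) - 2718) + 9407) + 15368 = ((-10 - 2718) + 9407) + 15368 = (-2728 + 9407) + 15368 = 6679 + 15368 = 22047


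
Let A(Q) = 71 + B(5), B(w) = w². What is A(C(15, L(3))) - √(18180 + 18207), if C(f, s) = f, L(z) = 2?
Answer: 96 - 3*√4043 ≈ -94.754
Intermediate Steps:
A(Q) = 96 (A(Q) = 71 + 5² = 71 + 25 = 96)
A(C(15, L(3))) - √(18180 + 18207) = 96 - √(18180 + 18207) = 96 - √36387 = 96 - 3*√4043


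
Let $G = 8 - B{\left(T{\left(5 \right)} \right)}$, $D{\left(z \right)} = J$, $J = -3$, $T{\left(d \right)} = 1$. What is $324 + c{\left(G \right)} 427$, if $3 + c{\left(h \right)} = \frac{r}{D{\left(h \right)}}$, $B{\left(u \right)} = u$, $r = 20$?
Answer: $- \frac{11411}{3} \approx -3803.7$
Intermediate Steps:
$D{\left(z \right)} = -3$
$G = 7$ ($G = 8 - 1 = 7$)
$c{\left(h \right)} = - \frac{29}{3}$ ($c{\left(h \right)} = -3 + \frac{20}{-3} = -3 + 20 \left(- \frac{1}{3}\right) = -3 - \frac{20}{3} = - \frac{29}{3}$)
$324 + c{\left(G \right)} 427 = 324 - \frac{12383}{3} = - \frac{11411}{3}$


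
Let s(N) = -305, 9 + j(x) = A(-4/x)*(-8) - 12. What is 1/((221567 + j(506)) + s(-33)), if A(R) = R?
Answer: 253/55973989 ≈ 4.5200e-6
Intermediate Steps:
j(x) = -21 + 32/x (j(x) = -9 + (-4/x*(-8) - 12) = -9 + (32/x - 12) = -9 + (-12 + 32/x) = -21 + 32/x)
1/((221567 + j(506)) + s(-33)) = 1/((221567 + (-21 + 32/506)) - 305) = 1/((221567 + (-21 + 32*(1/506))) - 305) = 1/((221567 + (-21 + 16/253)) - 305) = 1/((221567 - 5297/253) - 305) = 1/(56051154/253 - 305) = 1/(55973989/253) = 253/55973989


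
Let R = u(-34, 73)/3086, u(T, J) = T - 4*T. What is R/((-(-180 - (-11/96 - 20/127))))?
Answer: 621792/3381087949 ≈ 0.00018390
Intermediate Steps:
u(T, J) = -3*T
R = 51/1543 (R = -3*(-34)/3086 = 102*(1/3086) = 51/1543 ≈ 0.033053)
R/((-(-180 - (-11/96 - 20/127)))) = 51/(1543*((-(-180 - (-11/96 - 20/127))))) = 51/(1543*((-(-180 - 1*(-3317/12192))))) = 51/(1543*((-(-180 + 3317/12192)))) = 51/(1543*((-1*(-2191243/12192)))) = 51/(1543*(2191243/12192)) = (51/1543)*(12192/2191243) = 621792/3381087949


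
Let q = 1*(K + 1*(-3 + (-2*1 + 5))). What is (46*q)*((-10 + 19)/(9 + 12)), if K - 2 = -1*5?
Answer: -414/7 ≈ -59.143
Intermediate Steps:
K = -3 (K = 2 - 1*5 = 2 - 5 = -3)
q = -3 (q = 1*(-3 + 1*(-3 + (-2*1 + 5))) = 1*(-3 + 1*(-3 + (-2 + 5))) = 1*(-3 + 1*(-3 + 3)) = 1*(-3 + 1*0) = 1*(-3 + 0) = 1*(-3) = -3)
(46*q)*((-10 + 19)/(9 + 12)) = (46*(-3))*((-10 + 19)/(9 + 12)) = -1242/21 = -138*3/7 = -414/7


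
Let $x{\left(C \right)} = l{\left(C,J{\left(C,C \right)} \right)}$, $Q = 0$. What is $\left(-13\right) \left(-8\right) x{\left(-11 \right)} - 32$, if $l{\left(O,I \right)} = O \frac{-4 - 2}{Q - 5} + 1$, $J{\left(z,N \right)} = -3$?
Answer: $- \frac{6504}{5} \approx -1300.8$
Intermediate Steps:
$l{\left(O,I \right)} = 1 + \frac{6 O}{5}$ ($l{\left(O,I \right)} = O \frac{-4 - 2}{0 - 5} + 1 = O \left(- \frac{6}{-5}\right) + 1 = O \left(\left(-6\right) \left(- \frac{1}{5}\right)\right) + 1 = O \frac{6}{5} + 1 = \frac{6 O}{5} + 1 = 1 + \frac{6 O}{5}$)
$x{\left(C \right)} = 1 + \frac{6 C}{5}$
$\left(-13\right) \left(-8\right) x{\left(-11 \right)} - 32 = \left(-13\right) \left(-8\right) \left(1 + \frac{6}{5} \left(-11\right)\right) - 32 = 104 \left(1 - \frac{66}{5}\right) - 32 = 104 \left(- \frac{61}{5}\right) - 32 = - \frac{6344}{5} - 32 = - \frac{6504}{5}$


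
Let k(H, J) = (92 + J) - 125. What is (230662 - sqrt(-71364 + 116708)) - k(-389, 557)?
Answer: 230138 - 4*sqrt(2834) ≈ 2.2993e+5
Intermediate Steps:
k(H, J) = -33 + J
(230662 - sqrt(-71364 + 116708)) - k(-389, 557) = (230662 - sqrt(-71364 + 116708)) - (-33 + 557) = (230662 - sqrt(45344)) - 1*524 = (230662 - 4*sqrt(2834)) - 524 = 230138 - 4*sqrt(2834)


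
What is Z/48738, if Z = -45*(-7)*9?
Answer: 945/16246 ≈ 0.058168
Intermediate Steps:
Z = 2835 (Z = 315*9 = 2835)
Z/48738 = 2835/48738 = 2835*(1/48738) = 945/16246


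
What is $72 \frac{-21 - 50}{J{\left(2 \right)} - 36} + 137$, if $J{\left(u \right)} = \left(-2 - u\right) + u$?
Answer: $\frac{5159}{19} \approx 271.53$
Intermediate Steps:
$J{\left(u \right)} = -2$
$72 \frac{-21 - 50}{J{\left(2 \right)} - 36} + 137 = 72 \frac{-21 - 50}{-2 - 36} + 137 = 72 \left(- \frac{71}{-38}\right) + 137 = 72 \left(\left(-71\right) \left(- \frac{1}{38}\right)\right) + 137 = 72 \cdot \frac{71}{38} + 137 = \frac{2556}{19} + 137 = \frac{5159}{19}$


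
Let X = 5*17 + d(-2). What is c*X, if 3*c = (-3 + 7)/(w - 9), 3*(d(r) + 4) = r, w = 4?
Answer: -964/45 ≈ -21.422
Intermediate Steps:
d(r) = -4 + r/3
c = -4/15 (c = ((-3 + 7)/(4 - 9))/3 = (4/(-5))/3 = (4*(-⅕))/3 = (⅓)*(-⅘) = -4/15 ≈ -0.26667)
X = 241/3 (X = 5*17 + (-4 + (⅓)*(-2)) = 85 + (-4 - ⅔) = 85 - 14/3 = 241/3 ≈ 80.333)
c*X = -4/15*241/3 = -964/45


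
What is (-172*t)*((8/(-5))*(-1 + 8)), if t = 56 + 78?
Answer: 1290688/5 ≈ 2.5814e+5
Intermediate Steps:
t = 134
(-172*t)*((8/(-5))*(-1 + 8)) = (-172*134)*((8/(-5))*(-1 + 8)) = -23048*8*(-⅕)*7 = -(-184384)*7/5 = -23048*(-56/5) = 1290688/5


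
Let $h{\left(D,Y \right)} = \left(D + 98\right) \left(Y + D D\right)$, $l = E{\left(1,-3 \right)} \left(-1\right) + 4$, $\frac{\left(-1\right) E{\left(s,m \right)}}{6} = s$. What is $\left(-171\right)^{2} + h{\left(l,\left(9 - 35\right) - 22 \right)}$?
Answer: $34857$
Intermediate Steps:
$E{\left(s,m \right)} = - 6 s$
$l = 10$ ($l = \left(-6\right) 1 \left(-1\right) + 4 = \left(-6\right) \left(-1\right) + 4 = 6 + 4 = 10$)
$h{\left(D,Y \right)} = \left(98 + D\right) \left(Y + D^{2}\right)$
$\left(-171\right)^{2} + h{\left(l,\left(9 - 35\right) - 22 \right)} = \left(-171\right)^{2} + \left(10^{3} + 98 \left(\left(9 - 35\right) - 22\right) + 98 \cdot 10^{2} + 10 \left(\left(9 - 35\right) - 22\right)\right) = 29241 + \left(1000 + 98 \left(-26 - 22\right) + 98 \cdot 100 + 10 \left(-26 - 22\right)\right) = 29241 + \left(1000 + 98 \left(-48\right) + 9800 + 10 \left(-48\right)\right) = 29241 + \left(1000 - 4704 + 9800 - 480\right) = 29241 + 5616 = 34857$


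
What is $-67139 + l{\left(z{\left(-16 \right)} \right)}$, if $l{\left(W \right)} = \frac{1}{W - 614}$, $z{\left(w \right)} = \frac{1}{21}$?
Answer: $- \frac{865623148}{12893} \approx -67139.0$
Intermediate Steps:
$z{\left(w \right)} = \frac{1}{21}$
$l{\left(W \right)} = \frac{1}{-614 + W}$
$-67139 + l{\left(z{\left(-16 \right)} \right)} = -67139 + \frac{1}{-614 + \frac{1}{21}} = -67139 + \frac{1}{- \frac{12893}{21}} = -67139 - \frac{21}{12893} = - \frac{865623148}{12893}$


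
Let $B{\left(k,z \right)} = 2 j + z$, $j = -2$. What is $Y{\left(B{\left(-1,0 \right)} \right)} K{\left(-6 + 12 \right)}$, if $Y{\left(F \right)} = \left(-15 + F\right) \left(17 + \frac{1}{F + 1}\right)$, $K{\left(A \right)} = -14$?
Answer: $\frac{13300}{3} \approx 4433.3$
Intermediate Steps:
$B{\left(k,z \right)} = -4 + z$ ($B{\left(k,z \right)} = 2 \left(-2\right) + z = -4 + z$)
$Y{\left(F \right)} = \left(-15 + F\right) \left(17 + \frac{1}{1 + F}\right)$
$Y{\left(B{\left(-1,0 \right)} \right)} K{\left(-6 + 12 \right)} = \frac{-270 - 237 \left(-4 + 0\right) + 17 \left(-4 + 0\right)^{2}}{1 + \left(-4 + 0\right)} \left(-14\right) = \frac{-270 - -948 + 17 \left(-4\right)^{2}}{1 - 4} \left(-14\right) = \frac{-270 + 948 + 17 \cdot 16}{-3} \left(-14\right) = - \frac{-270 + 948 + 272}{3} \left(-14\right) = \left(- \frac{1}{3}\right) 950 \left(-14\right) = \left(- \frac{950}{3}\right) \left(-14\right) = \frac{13300}{3}$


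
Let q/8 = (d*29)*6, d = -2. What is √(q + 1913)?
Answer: I*√871 ≈ 29.513*I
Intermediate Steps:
q = -2784 (q = 8*(-2*29*6) = 8*(-58*6) = 8*(-348) = -2784)
√(q + 1913) = √(-2784 + 1913) = √(-871) = I*√871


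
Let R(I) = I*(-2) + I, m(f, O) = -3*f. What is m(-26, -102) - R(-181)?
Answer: -103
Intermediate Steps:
R(I) = -I (R(I) = -2*I + I = -I)
m(-26, -102) - R(-181) = -3*(-26) - (-1)*(-181) = 78 - 1*181 = 78 - 181 = -103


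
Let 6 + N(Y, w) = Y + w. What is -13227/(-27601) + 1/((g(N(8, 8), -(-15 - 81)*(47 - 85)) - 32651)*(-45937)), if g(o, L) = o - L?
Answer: 17616399037708/36760431623041 ≈ 0.47922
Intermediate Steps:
N(Y, w) = -6 + Y + w (N(Y, w) = -6 + (Y + w) = -6 + Y + w)
-13227/(-27601) + 1/((g(N(8, 8), -(-15 - 81)*(47 - 85)) - 32651)*(-45937)) = -13227/(-27601) + 1/(((-6 + 8 + 8) - (-1)*(-15 - 81)*(47 - 85)) - 32651*(-45937)) = -13227*(-1/27601) - 1/45937/((10 - (-1)*(-96*(-38))) - 32651) = 13227/27601 - 1/45937/((10 - (-1)*3648) - 32651) = 13227/27601 - 1/45937/((10 - 1*(-3648)) - 32651) = 13227/27601 - 1/45937/((10 + 3648) - 32651) = 13227/27601 - 1/45937/(3658 - 32651) = 13227/27601 - 1/45937/(-28993) = 13227/27601 - 1/28993*(-1/45937) = 13227/27601 + 1/1331851441 = 17616399037708/36760431623041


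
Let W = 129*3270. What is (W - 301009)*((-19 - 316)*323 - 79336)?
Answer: -22658891161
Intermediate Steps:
W = 421830
(W - 301009)*((-19 - 316)*323 - 79336) = (421830 - 301009)*((-19 - 316)*323 - 79336) = 120821*(-335*323 - 79336) = 120821*(-108205 - 79336) = 120821*(-187541) = -22658891161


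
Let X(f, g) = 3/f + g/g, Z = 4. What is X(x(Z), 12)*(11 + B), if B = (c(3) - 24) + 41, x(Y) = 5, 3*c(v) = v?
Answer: 232/5 ≈ 46.400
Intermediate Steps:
c(v) = v/3
X(f, g) = 1 + 3/f (X(f, g) = 3/f + 1 = 1 + 3/f)
B = 18 (B = ((1/3)*3 - 24) + 41 = (1 - 24) + 41 = -23 + 41 = 18)
X(x(Z), 12)*(11 + B) = ((3 + 5)/5)*(11 + 18) = ((1/5)*8)*29 = (8/5)*29 = 232/5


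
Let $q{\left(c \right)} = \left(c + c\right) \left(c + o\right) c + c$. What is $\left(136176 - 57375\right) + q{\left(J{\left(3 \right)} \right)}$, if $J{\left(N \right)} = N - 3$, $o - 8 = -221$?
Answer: $78801$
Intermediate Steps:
$o = -213$ ($o = 8 - 221 = -213$)
$J{\left(N \right)} = -3 + N$ ($J{\left(N \right)} = N - 3 = -3 + N$)
$q{\left(c \right)} = c + 2 c^{2} \left(-213 + c\right)$ ($q{\left(c \right)} = \left(c + c\right) \left(c - 213\right) c + c = 2 c \left(-213 + c\right) c + c = 2 c^{2} \left(-213 + c\right) + c = c + 2 c^{2} \left(-213 + c\right)$)
$\left(136176 - 57375\right) + q{\left(J{\left(3 \right)} \right)} = \left(136176 - 57375\right) + \left(-3 + 3\right) \left(1 - 426 \left(-3 + 3\right) + 2 \left(-3 + 3\right)^{2}\right) = 78801 + 0 \left(1 - 0 + 2 \cdot 0^{2}\right) = 78801 + 0 \left(1 + 0 + 2 \cdot 0\right) = 78801 + 0 \left(1 + 0 + 0\right) = 78801 + 0 \cdot 1 = 78801 + 0 = 78801$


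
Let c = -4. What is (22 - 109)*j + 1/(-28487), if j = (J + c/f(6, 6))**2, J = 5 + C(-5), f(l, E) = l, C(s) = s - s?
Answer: -139614790/85461 ≈ -1633.7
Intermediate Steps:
C(s) = 0
J = 5 (J = 5 + 0 = 5)
j = 169/9 (j = (5 - 4/6)**2 = (5 - 4*1/6)**2 = (5 - 2/3)**2 = (13/3)**2 = 169/9 ≈ 18.778)
(22 - 109)*j + 1/(-28487) = (22 - 109)*(169/9) + 1/(-28487) = -87*169/9 - 1/28487 = -4901/3 - 1/28487 = -139614790/85461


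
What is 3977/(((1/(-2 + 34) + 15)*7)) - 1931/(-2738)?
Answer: 9593257/249158 ≈ 38.503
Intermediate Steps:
3977/(((1/(-2 + 34) + 15)*7)) - 1931/(-2738) = 3977/(((1/32 + 15)*7)) - 1931*(-1/2738) = 3977/(((1/32 + 15)*7)) + 1931/2738 = 3977/(((481/32)*7)) + 1931/2738 = 3977/(3367/32) + 1931/2738 = 3977*(32/3367) + 1931/2738 = 127264/3367 + 1931/2738 = 9593257/249158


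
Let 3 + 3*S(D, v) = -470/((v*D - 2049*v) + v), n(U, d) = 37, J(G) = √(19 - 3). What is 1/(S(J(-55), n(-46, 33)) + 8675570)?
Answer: 113442/984173898733 ≈ 1.1527e-7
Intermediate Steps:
J(G) = 4 (J(G) = √16 = 4)
S(D, v) = -1 - 470/(3*(-2048*v + D*v)) (S(D, v) = -1 + (-470/((v*D - 2049*v) + v))/3 = -1 + (-470/((D*v - 2049*v) + v))/3 = -1 + (-470/((-2049*v + D*v) + v))/3 = -1 + (-470/(-2048*v + D*v))/3 = -1 - 470/(3*(-2048*v + D*v)))
1/(S(J(-55), n(-46, 33)) + 8675570) = 1/((-470/3 + 2048*37 - 1*4*37)/(37*(-2048 + 4)) + 8675570) = 1/((1/37)*(-470/3 + 75776 - 148)/(-2044) + 8675570) = 1/((1/37)*(-1/2044)*(226414/3) + 8675570) = 1/(-113207/113442 + 8675570) = 1/(984173898733/113442) = 113442/984173898733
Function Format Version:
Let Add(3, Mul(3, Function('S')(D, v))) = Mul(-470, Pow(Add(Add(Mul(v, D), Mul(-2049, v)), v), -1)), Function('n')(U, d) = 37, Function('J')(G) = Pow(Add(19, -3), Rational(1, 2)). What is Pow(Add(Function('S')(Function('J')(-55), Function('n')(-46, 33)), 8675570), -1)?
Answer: Rational(113442, 984173898733) ≈ 1.1527e-7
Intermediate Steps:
Function('J')(G) = 4 (Function('J')(G) = Pow(16, Rational(1, 2)) = 4)
Function('S')(D, v) = Add(-1, Mul(Rational(-470, 3), Pow(Add(Mul(-2048, v), Mul(D, v)), -1))) (Function('S')(D, v) = Add(-1, Mul(Rational(1, 3), Mul(-470, Pow(Add(Add(Mul(v, D), Mul(-2049, v)), v), -1)))) = Add(-1, Mul(Rational(1, 3), Mul(-470, Pow(Add(Add(Mul(D, v), Mul(-2049, v)), v), -1)))) = Add(-1, Mul(Rational(1, 3), Mul(-470, Pow(Add(Add(Mul(-2049, v), Mul(D, v)), v), -1)))) = Add(-1, Mul(Rational(1, 3), Mul(-470, Pow(Add(Mul(-2048, v), Mul(D, v)), -1)))) = Add(-1, Mul(Rational(-470, 3), Pow(Add(Mul(-2048, v), Mul(D, v)), -1))))
Pow(Add(Function('S')(Function('J')(-55), Function('n')(-46, 33)), 8675570), -1) = Pow(Add(Mul(Pow(37, -1), Pow(Add(-2048, 4), -1), Add(Rational(-470, 3), Mul(2048, 37), Mul(-1, 4, 37))), 8675570), -1) = Pow(Add(Mul(Rational(1, 37), Pow(-2044, -1), Add(Rational(-470, 3), 75776, -148)), 8675570), -1) = Pow(Add(Mul(Rational(1, 37), Rational(-1, 2044), Rational(226414, 3)), 8675570), -1) = Pow(Add(Rational(-113207, 113442), 8675570), -1) = Pow(Rational(984173898733, 113442), -1) = Rational(113442, 984173898733)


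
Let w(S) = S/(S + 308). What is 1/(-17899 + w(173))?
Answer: -481/8609246 ≈ -5.5870e-5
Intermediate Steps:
w(S) = S/(308 + S)
1/(-17899 + w(173)) = 1/(-17899 + 173/(308 + 173)) = 1/(-17899 + 173/481) = 1/(-8609246/481) = -481/8609246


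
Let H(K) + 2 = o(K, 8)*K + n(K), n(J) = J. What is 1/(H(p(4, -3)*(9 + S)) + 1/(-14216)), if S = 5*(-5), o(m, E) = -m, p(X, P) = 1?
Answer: -14216/3895185 ≈ -0.0036496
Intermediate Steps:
S = -25
H(K) = -2 + K - K**2 (H(K) = -2 + ((-K)*K + K) = -2 + (-K**2 + K) = -2 + (K - K**2) = -2 + K - K**2)
1/(H(p(4, -3)*(9 + S)) + 1/(-14216)) = 1/((-2 + 1*(9 - 25) - (1*(9 - 25))**2) + 1/(-14216)) = 1/((-2 + 1*(-16) - (1*(-16))**2) - 1/14216) = 1/((-2 - 16 - 1*(-16)**2) - 1/14216) = 1/((-2 - 16 - 1*256) - 1/14216) = 1/((-2 - 16 - 256) - 1/14216) = 1/(-274 - 1/14216) = 1/(-3895185/14216) = -14216/3895185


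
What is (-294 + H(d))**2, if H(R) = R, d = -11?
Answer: 93025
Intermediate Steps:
(-294 + H(d))**2 = (-294 - 11)**2 = (-305)**2 = 93025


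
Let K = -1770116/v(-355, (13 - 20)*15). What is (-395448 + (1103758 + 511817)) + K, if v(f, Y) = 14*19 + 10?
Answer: 83746234/69 ≈ 1.2137e+6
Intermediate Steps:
v(f, Y) = 276 (v(f, Y) = 266 + 10 = 276)
K = -442529/69 (K = -1770116/276 = -1770116*1/276 = -442529/69 ≈ -6413.5)
(-395448 + (1103758 + 511817)) + K = (-395448 + (1103758 + 511817)) - 442529/69 = (-395448 + 1615575) - 442529/69 = 1220127 - 442529/69 = 83746234/69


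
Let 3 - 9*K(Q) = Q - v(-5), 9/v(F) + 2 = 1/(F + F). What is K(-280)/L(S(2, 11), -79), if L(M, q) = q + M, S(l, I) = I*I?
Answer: 1951/2646 ≈ 0.73734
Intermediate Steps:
S(l, I) = I²
v(F) = 9/(-2 + 1/(2*F)) (v(F) = 9/(-2 + 1/(F + F)) = 9/(-2 + 1/(2*F)))
K(Q) = -⅐ - Q/9 (K(Q) = ⅓ - (Q - (-18)*(-5)/(-1 + 4*(-5)))/9 = ⅓ - (Q - (-18)*(-5)/(-1 - 20))/9 = ⅓ - (Q - (-18)*(-5)/(-21))/9 = ⅓ - (Q - (-18)*(-5)*(-1)/21)/9 = ⅓ - (Q - 1*(-30/7))/9 = ⅓ - (Q + 30/7)/9 = ⅓ - (30/7 + Q)/9 = ⅓ + (-10/21 - Q/9) = -⅐ - Q/9)
L(M, q) = M + q
K(-280)/L(S(2, 11), -79) = (-⅐ - ⅑*(-280))/(11² - 79) = (-⅐ + 280/9)/(121 - 79) = (1951/63)/42 = (1951/63)*(1/42) = 1951/2646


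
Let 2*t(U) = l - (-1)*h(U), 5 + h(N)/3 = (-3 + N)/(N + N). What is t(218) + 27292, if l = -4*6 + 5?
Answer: 23784445/872 ≈ 27276.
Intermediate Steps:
h(N) = -15 + 3*(-3 + N)/(2*N) (h(N) = -15 + 3*((-3 + N)/(N + N)) = -15 + 3*((-3 + N)/((2*N))) = -15 + 3*((-3 + N)*(1/(2*N))) = -15 + 3*((-3 + N)/(2*N)) = -15 + 3*(-3 + N)/(2*N))
l = -19 (l = -24 + 5 = -19)
t(U) = -19/2 + 9*(-1 - 3*U)/(4*U) (t(U) = (-19 - (-1)*9*(-1 - 3*U)/(2*U))/2 = (-19 - (-9)*(-1 - 3*U)/(2*U))/2 = (-19 + 9*(-1 - 3*U)/(2*U))/2 = -19/2 + 9*(-1 - 3*U)/(4*U))
t(218) + 27292 = (¼)*(-9 - 65*218)/218 + 27292 = (¼)*(1/218)*(-9 - 14170) + 27292 = (¼)*(1/218)*(-14179) + 27292 = -14179/872 + 27292 = 23784445/872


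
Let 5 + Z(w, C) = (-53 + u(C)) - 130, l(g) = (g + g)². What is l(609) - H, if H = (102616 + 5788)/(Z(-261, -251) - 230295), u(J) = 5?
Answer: 170959876438/115239 ≈ 1.4835e+6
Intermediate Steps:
l(g) = 4*g² (l(g) = (2*g)² = 4*g²)
Z(w, C) = -183 (Z(w, C) = -5 + ((-53 + 5) - 130) = -5 + (-48 - 130) = -5 - 178 = -183)
H = -54202/115239 (H = (102616 + 5788)/(-183 - 230295) = 108404/(-230478) = 108404*(-1/230478) = -54202/115239 ≈ -0.47034)
l(609) - H = 4*609² - 1*(-54202/115239) = 4*370881 + 54202/115239 = 1483524 + 54202/115239 = 170959876438/115239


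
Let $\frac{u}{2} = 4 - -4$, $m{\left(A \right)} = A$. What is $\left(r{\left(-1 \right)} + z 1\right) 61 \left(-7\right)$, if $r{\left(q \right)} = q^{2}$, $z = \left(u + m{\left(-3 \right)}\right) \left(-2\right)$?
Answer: $10675$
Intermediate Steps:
$u = 16$ ($u = 2 \left(4 - -4\right) = 2 \left(4 + 4\right) = 2 \cdot 8 = 16$)
$z = -26$ ($z = \left(16 - 3\right) \left(-2\right) = 13 \left(-2\right) = -26$)
$\left(r{\left(-1 \right)} + z 1\right) 61 \left(-7\right) = \left(\left(-1\right)^{2} - 26\right) 61 \left(-7\right) = \left(1 - 26\right) 61 \left(-7\right) = \left(-25\right) 61 \left(-7\right) = \left(-1525\right) \left(-7\right) = 10675$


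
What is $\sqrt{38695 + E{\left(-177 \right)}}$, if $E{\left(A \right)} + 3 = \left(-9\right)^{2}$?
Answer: $\sqrt{38773} \approx 196.91$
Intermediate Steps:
$E{\left(A \right)} = 78$ ($E{\left(A \right)} = -3 + \left(-9\right)^{2} = -3 + 81 = 78$)
$\sqrt{38695 + E{\left(-177 \right)}} = \sqrt{38695 + 78} = \sqrt{38773}$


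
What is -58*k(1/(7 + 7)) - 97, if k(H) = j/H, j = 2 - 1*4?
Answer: 1527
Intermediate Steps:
j = -2 (j = 2 - 4 = -2)
k(H) = -2/H
-58*k(1/(7 + 7)) - 97 = -(-116)/(1/(7 + 7)) - 97 = -(-116)/(1/14) - 97 = -(-116)/1/14 - 97 = -(-116)*14 - 97 = -58*(-28) - 97 = 1624 - 97 = 1527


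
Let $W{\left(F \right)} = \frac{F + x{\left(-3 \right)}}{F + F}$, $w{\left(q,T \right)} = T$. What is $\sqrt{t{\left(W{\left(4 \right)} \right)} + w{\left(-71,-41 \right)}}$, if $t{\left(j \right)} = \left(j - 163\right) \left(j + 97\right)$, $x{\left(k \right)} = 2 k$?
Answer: $\frac{i \sqrt{253367}}{4} \approx 125.84 i$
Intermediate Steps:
$W{\left(F \right)} = \frac{-6 + F}{2 F}$ ($W{\left(F \right)} = \frac{F + 2 \left(-3\right)}{F + F} = \frac{F - 6}{2 F} = \left(-6 + F\right) \frac{1}{2 F} = \frac{-6 + F}{2 F}$)
$t{\left(j \right)} = \left(-163 + j\right) \left(97 + j\right)$
$\sqrt{t{\left(W{\left(4 \right)} \right)} + w{\left(-71,-41 \right)}} = \sqrt{\left(-15811 + \left(\frac{-6 + 4}{2 \cdot 4}\right)^{2} - 66 \frac{-6 + 4}{2 \cdot 4}\right) - 41} = \sqrt{\left(-15811 + \left(\frac{1}{2} \cdot \frac{1}{4} \left(-2\right)\right)^{2} - 66 \cdot \frac{1}{2} \cdot \frac{1}{4} \left(-2\right)\right) - 41} = \sqrt{\left(-15811 + \left(- \frac{1}{4}\right)^{2} - - \frac{33}{2}\right) - 41} = \sqrt{\left(-15811 + \frac{1}{16} + \frac{33}{2}\right) - 41} = \sqrt{- \frac{252711}{16} - 41} = \sqrt{- \frac{253367}{16}} = \frac{i \sqrt{253367}}{4}$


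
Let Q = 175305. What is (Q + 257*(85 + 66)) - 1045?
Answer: 213067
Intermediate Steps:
(Q + 257*(85 + 66)) - 1045 = (175305 + 257*(85 + 66)) - 1045 = (175305 + 257*151) - 1045 = (175305 + 38807) - 1045 = 214112 - 1045 = 213067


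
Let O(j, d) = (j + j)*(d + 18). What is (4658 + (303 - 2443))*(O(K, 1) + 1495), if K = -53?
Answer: -1306842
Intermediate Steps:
O(j, d) = 2*j*(18 + d) (O(j, d) = (2*j)*(18 + d) = 2*j*(18 + d))
(4658 + (303 - 2443))*(O(K, 1) + 1495) = (4658 + (303 - 2443))*(2*(-53)*(18 + 1) + 1495) = (4658 - 2140)*(2*(-53)*19 + 1495) = 2518*(-2014 + 1495) = 2518*(-519) = -1306842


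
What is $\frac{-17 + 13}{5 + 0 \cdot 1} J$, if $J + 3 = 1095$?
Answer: $- \frac{4368}{5} \approx -873.6$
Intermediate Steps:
$J = 1092$ ($J = -3 + 1095 = 1092$)
$\frac{-17 + 13}{5 + 0 \cdot 1} J = \frac{-17 + 13}{5 + 0 \cdot 1} \cdot 1092 = - \frac{4}{5 + 0} \cdot 1092 = - \frac{4}{5} \cdot 1092 = \left(-4\right) \frac{1}{5} \cdot 1092 = \left(- \frac{4}{5}\right) 1092 = - \frac{4368}{5}$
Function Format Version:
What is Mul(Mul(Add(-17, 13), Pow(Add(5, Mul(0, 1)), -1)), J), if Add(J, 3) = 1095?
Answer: Rational(-4368, 5) ≈ -873.60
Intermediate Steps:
J = 1092 (J = Add(-3, 1095) = 1092)
Mul(Mul(Add(-17, 13), Pow(Add(5, Mul(0, 1)), -1)), J) = Mul(Mul(Add(-17, 13), Pow(Add(5, Mul(0, 1)), -1)), 1092) = Mul(Mul(-4, Pow(Add(5, 0), -1)), 1092) = Mul(Mul(-4, Pow(5, -1)), 1092) = Mul(Mul(-4, Rational(1, 5)), 1092) = Mul(Rational(-4, 5), 1092) = Rational(-4368, 5)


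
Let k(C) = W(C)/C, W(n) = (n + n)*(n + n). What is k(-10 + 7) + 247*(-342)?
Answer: -84486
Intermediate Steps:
W(n) = 4*n² (W(n) = (2*n)*(2*n) = 4*n²)
k(C) = 4*C (k(C) = (4*C²)/C = 4*C)
k(-10 + 7) + 247*(-342) = 4*(-10 + 7) + 247*(-342) = 4*(-3) - 84474 = -12 - 84474 = -84486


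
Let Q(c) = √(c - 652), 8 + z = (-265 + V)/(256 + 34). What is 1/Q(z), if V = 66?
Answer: -I*√55563710/191599 ≈ -0.038905*I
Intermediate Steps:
z = -2519/290 (z = -8 + (-265 + 66)/(256 + 34) = -8 - 199/290 = -2519/290 ≈ -8.6862)
Q(c) = √(-652 + c)
1/Q(z) = 1/(√(-652 - 2519/290)) = 1/(√(-191599/290)) = 1/(I*√55563710/290) = -I*√55563710/191599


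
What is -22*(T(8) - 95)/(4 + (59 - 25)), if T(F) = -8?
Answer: 1133/19 ≈ 59.632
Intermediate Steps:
-22*(T(8) - 95)/(4 + (59 - 25)) = -22*(-8 - 95)/(4 + (59 - 25)) = -(-2266)/(4 + 34) = -(-2266)/38 = -22*(-103/38) = 1133/19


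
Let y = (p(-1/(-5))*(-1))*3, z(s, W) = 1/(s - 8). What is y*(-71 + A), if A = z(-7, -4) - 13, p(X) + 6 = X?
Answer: -36569/25 ≈ -1462.8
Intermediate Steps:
p(X) = -6 + X
z(s, W) = 1/(-8 + s)
A = -196/15 (A = 1/(-8 - 7) - 13 = 1/(-15) - 13 = -1/15 - 13 = -196/15 ≈ -13.067)
y = 87/5 (y = ((-6 - 1/(-5))*(-1))*3 = ((-6 - 1/5*(-1))*(-1))*3 = ((-6 + 1/5)*(-1))*3 = -29/5*(-1)*3 = (29/5)*3 = 87/5 ≈ 17.400)
y*(-71 + A) = 87*(-71 - 196/15)/5 = (87/5)*(-1261/15) = -36569/25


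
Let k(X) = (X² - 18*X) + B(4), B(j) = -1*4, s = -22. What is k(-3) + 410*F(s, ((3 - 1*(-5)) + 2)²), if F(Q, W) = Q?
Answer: -8961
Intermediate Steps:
B(j) = -4
k(X) = -4 + X² - 18*X (k(X) = (X² - 18*X) - 4 = -4 + X² - 18*X)
k(-3) + 410*F(s, ((3 - 1*(-5)) + 2)²) = (-4 + (-3)² - 18*(-3)) + 410*(-22) = (-4 + 9 + 54) - 9020 = 59 - 9020 = -8961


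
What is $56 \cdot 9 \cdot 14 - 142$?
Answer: $6914$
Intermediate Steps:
$56 \cdot 9 \cdot 14 - 142 = 56 \cdot 126 - 142 = 7056 - 142 = 6914$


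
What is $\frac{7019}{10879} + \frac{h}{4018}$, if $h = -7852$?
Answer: $- \frac{28609783}{21855911} \approx -1.309$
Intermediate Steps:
$\frac{7019}{10879} + \frac{h}{4018} = \frac{7019}{10879} - \frac{7852}{4018} = 7019 \cdot \frac{1}{10879} - \frac{3926}{2009} = \frac{7019}{10879} - \frac{3926}{2009} = - \frac{28609783}{21855911}$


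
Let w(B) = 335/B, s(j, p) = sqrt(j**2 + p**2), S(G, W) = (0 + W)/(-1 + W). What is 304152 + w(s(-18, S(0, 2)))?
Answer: 304152 + 335*sqrt(82)/164 ≈ 3.0417e+5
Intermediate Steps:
S(G, W) = W/(-1 + W)
304152 + w(s(-18, S(0, 2))) = 304152 + 335/(sqrt((-18)**2 + (2/(-1 + 2))**2)) = 304152 + 335/(sqrt(324 + (2/1)**2)) = 304152 + 335/(sqrt(324 + (2*1)**2)) = 304152 + 335/(sqrt(324 + 2**2)) = 304152 + 335/(sqrt(324 + 4)) = 304152 + 335/(sqrt(328)) = 304152 + 335/((2*sqrt(82))) = 304152 + 335*(sqrt(82)/164) = 304152 + 335*sqrt(82)/164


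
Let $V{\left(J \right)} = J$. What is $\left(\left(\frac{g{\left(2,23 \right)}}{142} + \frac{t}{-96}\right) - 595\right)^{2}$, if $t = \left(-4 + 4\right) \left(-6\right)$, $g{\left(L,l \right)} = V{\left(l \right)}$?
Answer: $\frac{7134674089}{20164} \approx 3.5383 \cdot 10^{5}$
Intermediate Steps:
$g{\left(L,l \right)} = l$
$t = 0$ ($t = 0 \left(-6\right) = 0$)
$\left(\left(\frac{g{\left(2,23 \right)}}{142} + \frac{t}{-96}\right) - 595\right)^{2} = \left(\left(\frac{23}{142} + \frac{0}{-96}\right) - 595\right)^{2} = \left(\left(23 \cdot \frac{1}{142} + 0 \left(- \frac{1}{96}\right)\right) - 595\right)^{2} = \left(\left(\frac{23}{142} + 0\right) - 595\right)^{2} = \left(\frac{23}{142} - 595\right)^{2} = \left(- \frac{84467}{142}\right)^{2} = \frac{7134674089}{20164}$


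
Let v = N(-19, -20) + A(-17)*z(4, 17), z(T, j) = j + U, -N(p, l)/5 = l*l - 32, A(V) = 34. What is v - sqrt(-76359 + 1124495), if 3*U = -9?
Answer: -1364 - 2*sqrt(262034) ≈ -2387.8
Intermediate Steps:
U = -3 (U = (1/3)*(-9) = -3)
N(p, l) = 160 - 5*l**2 (N(p, l) = -5*(l*l - 32) = -5*(l**2 - 32) = -5*(-32 + l**2) = 160 - 5*l**2)
z(T, j) = -3 + j (z(T, j) = j - 3 = -3 + j)
v = -1364 (v = (160 - 5*(-20)**2) + 34*(-3 + 17) = (160 - 5*400) + 34*14 = (160 - 2000) + 476 = -1840 + 476 = -1364)
v - sqrt(-76359 + 1124495) = -1364 - sqrt(-76359 + 1124495) = -1364 - sqrt(1048136) = -1364 - 2*sqrt(262034)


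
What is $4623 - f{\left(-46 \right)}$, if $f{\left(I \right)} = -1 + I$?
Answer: $4670$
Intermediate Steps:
$4623 - f{\left(-46 \right)} = 4623 - \left(-1 - 46\right) = 4623 - -47 = 4623 + 47 = 4670$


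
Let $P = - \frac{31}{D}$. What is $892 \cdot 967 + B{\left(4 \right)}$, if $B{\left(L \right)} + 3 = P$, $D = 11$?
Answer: $\frac{9488140}{11} \approx 8.6256 \cdot 10^{5}$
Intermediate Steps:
$P = - \frac{31}{11} \approx -2.8182$
$B{\left(L \right)} = - \frac{64}{11}$ ($B{\left(L \right)} = -3 - \frac{31}{11} = - \frac{64}{11}$)
$892 \cdot 967 + B{\left(4 \right)} = 892 \cdot 967 - \frac{64}{11} = 862564 - \frac{64}{11} = \frac{9488140}{11}$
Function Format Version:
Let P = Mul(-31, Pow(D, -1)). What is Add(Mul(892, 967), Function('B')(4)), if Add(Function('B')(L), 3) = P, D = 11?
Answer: Rational(9488140, 11) ≈ 8.6256e+5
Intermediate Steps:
P = Rational(-31, 11) (P = Mul(-31, Pow(11, -1)) = Mul(-31, Rational(1, 11)) = Rational(-31, 11) ≈ -2.8182)
Function('B')(L) = Rational(-64, 11) (Function('B')(L) = Add(-3, Rational(-31, 11)) = Rational(-64, 11))
Add(Mul(892, 967), Function('B')(4)) = Add(Mul(892, 967), Rational(-64, 11)) = Add(862564, Rational(-64, 11)) = Rational(9488140, 11)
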